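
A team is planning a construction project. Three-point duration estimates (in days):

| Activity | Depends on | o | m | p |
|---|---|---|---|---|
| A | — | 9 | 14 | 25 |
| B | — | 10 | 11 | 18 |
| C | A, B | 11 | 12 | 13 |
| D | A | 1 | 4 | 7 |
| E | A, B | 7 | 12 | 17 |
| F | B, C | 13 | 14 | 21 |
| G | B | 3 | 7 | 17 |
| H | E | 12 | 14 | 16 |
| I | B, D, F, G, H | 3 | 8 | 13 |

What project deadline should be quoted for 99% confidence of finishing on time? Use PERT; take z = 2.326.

58.0 days

te_A = (9 + 4·14 + 25)/6 = 90/6 = 15; σ²_A = ((25−9)/6)² = 7.111
te_B = (10 + 4·11 + 18)/6 = 72/6 = 12; σ²_B = ((18−10)/6)² = 1.778
te_C = (11 + 4·12 + 13)/6 = 72/6 = 12; σ²_C = ((13−11)/6)² = 0.111
te_D = (1 + 4·4 + 7)/6 = 24/6 = 4; σ²_D = ((7−1)/6)² = 1.000
te_E = (7 + 4·12 + 17)/6 = 72/6 = 12; σ²_E = ((17−7)/6)² = 2.778
te_F = (13 + 4·14 + 21)/6 = 90/6 = 15; σ²_F = ((21−13)/6)² = 1.778
te_G = (3 + 4·7 + 17)/6 = 48/6 = 8; σ²_G = ((17−3)/6)² = 5.444
te_H = (12 + 4·14 + 16)/6 = 84/6 = 14; σ²_H = ((16−12)/6)² = 0.444
te_I = (3 + 4·8 + 13)/6 = 48/6 = 8; σ²_I = ((13−3)/6)² = 2.778

Forward pass:
ES_A = 0; EF_A = 15
ES_B = 0; EF_B = 12
ES_C = max(EF_A=15, EF_B=12) = 15; EF_C = 15+12 = 27
ES_D = 15; EF_D = 15+4 = 19
ES_E = max(EF_A=15, EF_B=12) = 15; EF_E = 15+12 = 27
ES_F = max(EF_B=12, EF_C=27) = 27; EF_F = 27+15 = 42
ES_G = 12; EF_G = 12+8 = 20
ES_H = 27; EF_H = 27+14 = 41
ES_I = max(EF_B=12, EF_D=19, EF_F=42, EF_G=20, EF_H=41) = 42; EF_I = 42+8 = 50
Expected project duration μ = 50 days. Critical path: A → C → F → I.

Variance along critical path = 7.111 + 0.111 + 1.778 + 2.778 = 11.778; σ = 3.432 days.
D = μ + z·σ = 50 + 2.326·3.432 = 58.0 days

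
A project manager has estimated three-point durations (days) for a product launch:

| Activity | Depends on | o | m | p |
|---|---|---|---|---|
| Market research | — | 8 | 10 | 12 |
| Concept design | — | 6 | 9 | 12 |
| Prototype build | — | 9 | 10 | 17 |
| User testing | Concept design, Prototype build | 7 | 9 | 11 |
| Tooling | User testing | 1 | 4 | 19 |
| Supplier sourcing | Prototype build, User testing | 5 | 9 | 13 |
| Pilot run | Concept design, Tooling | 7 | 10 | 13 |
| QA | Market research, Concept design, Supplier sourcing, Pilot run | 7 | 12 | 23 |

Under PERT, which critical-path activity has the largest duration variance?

te_Market research = (8 + 4·10 + 12)/6 = 60/6 = 10; σ²_Market research = ((12−8)/6)² = 0.444
te_Concept design = (6 + 4·9 + 12)/6 = 54/6 = 9; σ²_Concept design = ((12−6)/6)² = 1.000
te_Prototype build = (9 + 4·10 + 17)/6 = 66/6 = 11; σ²_Prototype build = ((17−9)/6)² = 1.778
te_User testing = (7 + 4·9 + 11)/6 = 54/6 = 9; σ²_User testing = ((11−7)/6)² = 0.444
te_Tooling = (1 + 4·4 + 19)/6 = 36/6 = 6; σ²_Tooling = ((19−1)/6)² = 9.000
te_Supplier sourcing = (5 + 4·9 + 13)/6 = 54/6 = 9; σ²_Supplier sourcing = ((13−5)/6)² = 1.778
te_Pilot run = (7 + 4·10 + 13)/6 = 60/6 = 10; σ²_Pilot run = ((13−7)/6)² = 1.000
te_QA = (7 + 4·12 + 23)/6 = 78/6 = 13; σ²_QA = ((23−7)/6)² = 7.111

Forward pass:
ES_Market research = 0; EF_Market research = 10
ES_Concept design = 0; EF_Concept design = 9
ES_Prototype build = 0; EF_Prototype build = 11
ES_User testing = max(EF_Concept design=9, EF_Prototype build=11) = 11; EF_User testing = 11+9 = 20
ES_Tooling = 20; EF_Tooling = 20+6 = 26
ES_Supplier sourcing = max(EF_Prototype build=11, EF_User testing=20) = 20; EF_Supplier sourcing = 20+9 = 29
ES_Pilot run = max(EF_Concept design=9, EF_Tooling=26) = 26; EF_Pilot run = 26+10 = 36
ES_QA = max(EF_Market research=10, EF_Concept design=9, EF_Supplier sourcing=29, EF_Pilot run=36) = 36; EF_QA = 36+13 = 49
Expected project duration μ = 49 days. Critical path: Prototype build → User testing → Tooling → Pilot run → QA.

Variances on critical path: σ²_Prototype build=1.778, σ²_User testing=0.444, σ²_Tooling=9.000, σ²_Pilot run=1.000, σ²_QA=7.111.
Largest is σ²_Tooling = 9.000.

Tooling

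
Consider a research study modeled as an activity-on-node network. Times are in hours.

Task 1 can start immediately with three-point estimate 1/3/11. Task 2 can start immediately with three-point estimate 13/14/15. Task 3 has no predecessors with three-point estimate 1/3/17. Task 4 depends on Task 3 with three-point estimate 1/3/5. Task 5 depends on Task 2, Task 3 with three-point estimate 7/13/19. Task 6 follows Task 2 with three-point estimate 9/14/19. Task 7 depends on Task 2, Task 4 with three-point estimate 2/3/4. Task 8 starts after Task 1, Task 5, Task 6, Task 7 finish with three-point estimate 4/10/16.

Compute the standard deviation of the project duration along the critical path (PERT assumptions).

te_Task 1 = (1 + 4·3 + 11)/6 = 24/6 = 4; σ²_Task 1 = ((11−1)/6)² = 2.778
te_Task 2 = (13 + 4·14 + 15)/6 = 84/6 = 14; σ²_Task 2 = ((15−13)/6)² = 0.111
te_Task 3 = (1 + 4·3 + 17)/6 = 30/6 = 5; σ²_Task 3 = ((17−1)/6)² = 7.111
te_Task 4 = (1 + 4·3 + 5)/6 = 18/6 = 3; σ²_Task 4 = ((5−1)/6)² = 0.444
te_Task 5 = (7 + 4·13 + 19)/6 = 78/6 = 13; σ²_Task 5 = ((19−7)/6)² = 4.000
te_Task 6 = (9 + 4·14 + 19)/6 = 84/6 = 14; σ²_Task 6 = ((19−9)/6)² = 2.778
te_Task 7 = (2 + 4·3 + 4)/6 = 18/6 = 3; σ²_Task 7 = ((4−2)/6)² = 0.111
te_Task 8 = (4 + 4·10 + 16)/6 = 60/6 = 10; σ²_Task 8 = ((16−4)/6)² = 4.000

Forward pass:
ES_Task 1 = 0; EF_Task 1 = 4
ES_Task 2 = 0; EF_Task 2 = 14
ES_Task 3 = 0; EF_Task 3 = 5
ES_Task 4 = 5; EF_Task 4 = 5+3 = 8
ES_Task 5 = max(EF_Task 2=14, EF_Task 3=5) = 14; EF_Task 5 = 14+13 = 27
ES_Task 6 = 14; EF_Task 6 = 14+14 = 28
ES_Task 7 = max(EF_Task 2=14, EF_Task 4=8) = 14; EF_Task 7 = 14+3 = 17
ES_Task 8 = max(EF_Task 1=4, EF_Task 5=27, EF_Task 6=28, EF_Task 7=17) = 28; EF_Task 8 = 28+10 = 38
Expected project duration μ = 38 hours. Critical path: Task 2 → Task 6 → Task 8.

Variance along critical path = 0.111 + 2.778 + 4.000 = 6.889
σ = √6.889 = 2.625 hours

2.62 hours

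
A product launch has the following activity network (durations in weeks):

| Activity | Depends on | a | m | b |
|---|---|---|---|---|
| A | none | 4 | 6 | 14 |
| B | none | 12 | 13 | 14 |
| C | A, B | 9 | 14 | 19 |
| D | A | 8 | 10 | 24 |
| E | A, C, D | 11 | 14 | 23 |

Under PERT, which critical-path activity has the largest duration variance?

te_A = (4 + 4·6 + 14)/6 = 42/6 = 7; σ²_A = ((14−4)/6)² = 2.778
te_B = (12 + 4·13 + 14)/6 = 78/6 = 13; σ²_B = ((14−12)/6)² = 0.111
te_C = (9 + 4·14 + 19)/6 = 84/6 = 14; σ²_C = ((19−9)/6)² = 2.778
te_D = (8 + 4·10 + 24)/6 = 72/6 = 12; σ²_D = ((24−8)/6)² = 7.111
te_E = (11 + 4·14 + 23)/6 = 90/6 = 15; σ²_E = ((23−11)/6)² = 4.000

Forward pass:
ES_A = 0; EF_A = 7
ES_B = 0; EF_B = 13
ES_C = max(EF_A=7, EF_B=13) = 13; EF_C = 13+14 = 27
ES_D = 7; EF_D = 7+12 = 19
ES_E = max(EF_A=7, EF_C=27, EF_D=19) = 27; EF_E = 27+15 = 42
Expected project duration μ = 42 weeks. Critical path: B → C → E.

Variances on critical path: σ²_B=0.111, σ²_C=2.778, σ²_E=4.000.
Largest is σ²_E = 4.000.

E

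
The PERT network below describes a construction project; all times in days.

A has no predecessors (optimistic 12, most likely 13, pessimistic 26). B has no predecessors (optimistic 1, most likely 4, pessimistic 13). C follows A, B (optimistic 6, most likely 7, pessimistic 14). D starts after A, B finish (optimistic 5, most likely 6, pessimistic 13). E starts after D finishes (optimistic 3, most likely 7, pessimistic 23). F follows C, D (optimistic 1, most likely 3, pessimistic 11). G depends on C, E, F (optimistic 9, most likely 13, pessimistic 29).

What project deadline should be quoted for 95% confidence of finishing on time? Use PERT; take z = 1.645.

54.9 days

te_A = (12 + 4·13 + 26)/6 = 90/6 = 15; σ²_A = ((26−12)/6)² = 5.444
te_B = (1 + 4·4 + 13)/6 = 30/6 = 5; σ²_B = ((13−1)/6)² = 4.000
te_C = (6 + 4·7 + 14)/6 = 48/6 = 8; σ²_C = ((14−6)/6)² = 1.778
te_D = (5 + 4·6 + 13)/6 = 42/6 = 7; σ²_D = ((13−5)/6)² = 1.778
te_E = (3 + 4·7 + 23)/6 = 54/6 = 9; σ²_E = ((23−3)/6)² = 11.111
te_F = (1 + 4·3 + 11)/6 = 24/6 = 4; σ²_F = ((11−1)/6)² = 2.778
te_G = (9 + 4·13 + 29)/6 = 90/6 = 15; σ²_G = ((29−9)/6)² = 11.111

Forward pass:
ES_A = 0; EF_A = 15
ES_B = 0; EF_B = 5
ES_C = max(EF_A=15, EF_B=5) = 15; EF_C = 15+8 = 23
ES_D = max(EF_A=15, EF_B=5) = 15; EF_D = 15+7 = 22
ES_E = 22; EF_E = 22+9 = 31
ES_F = max(EF_C=23, EF_D=22) = 23; EF_F = 23+4 = 27
ES_G = max(EF_C=23, EF_E=31, EF_F=27) = 31; EF_G = 31+15 = 46
Expected project duration μ = 46 days. Critical path: A → D → E → G.

Variance along critical path = 5.444 + 1.778 + 11.111 + 11.111 = 29.444; σ = 5.426 days.
D = μ + z·σ = 46 + 1.645·5.426 = 54.9 days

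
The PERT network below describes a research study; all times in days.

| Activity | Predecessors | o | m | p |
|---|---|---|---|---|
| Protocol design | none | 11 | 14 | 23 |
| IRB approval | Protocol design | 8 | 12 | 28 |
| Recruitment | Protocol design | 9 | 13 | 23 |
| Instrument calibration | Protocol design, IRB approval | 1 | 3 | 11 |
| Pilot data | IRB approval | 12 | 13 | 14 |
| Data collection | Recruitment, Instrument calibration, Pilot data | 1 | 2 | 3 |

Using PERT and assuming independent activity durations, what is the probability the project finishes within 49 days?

0.899

te_Protocol design = (11 + 4·14 + 23)/6 = 90/6 = 15; σ²_Protocol design = ((23−11)/6)² = 4.000
te_IRB approval = (8 + 4·12 + 28)/6 = 84/6 = 14; σ²_IRB approval = ((28−8)/6)² = 11.111
te_Recruitment = (9 + 4·13 + 23)/6 = 84/6 = 14; σ²_Recruitment = ((23−9)/6)² = 5.444
te_Instrument calibration = (1 + 4·3 + 11)/6 = 24/6 = 4; σ²_Instrument calibration = ((11−1)/6)² = 2.778
te_Pilot data = (12 + 4·13 + 14)/6 = 78/6 = 13; σ²_Pilot data = ((14−12)/6)² = 0.111
te_Data collection = (1 + 4·2 + 3)/6 = 12/6 = 2; σ²_Data collection = ((3−1)/6)² = 0.111

Forward pass:
ES_Protocol design = 0; EF_Protocol design = 15
ES_IRB approval = 15; EF_IRB approval = 15+14 = 29
ES_Recruitment = 15; EF_Recruitment = 15+14 = 29
ES_Instrument calibration = max(EF_Protocol design=15, EF_IRB approval=29) = 29; EF_Instrument calibration = 29+4 = 33
ES_Pilot data = 29; EF_Pilot data = 29+13 = 42
ES_Data collection = max(EF_Recruitment=29, EF_Instrument calibration=33, EF_Pilot data=42) = 42; EF_Data collection = 42+2 = 44
Expected project duration μ = 44 days. Critical path: Protocol design → IRB approval → Pilot data → Data collection.

Variance along critical path = 4.000 + 11.111 + 0.111 + 0.111 = 15.333; σ = √15.333 = 3.916 days.
Z = (49 − 44) / 3.916 = 1.277
P(T ≤ 49) = Φ(1.277) ≈ 0.899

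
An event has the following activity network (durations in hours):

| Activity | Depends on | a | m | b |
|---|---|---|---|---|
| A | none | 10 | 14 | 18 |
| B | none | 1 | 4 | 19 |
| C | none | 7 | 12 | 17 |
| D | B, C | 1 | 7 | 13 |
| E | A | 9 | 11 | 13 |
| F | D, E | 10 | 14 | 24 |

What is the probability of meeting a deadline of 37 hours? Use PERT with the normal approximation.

te_A = (10 + 4·14 + 18)/6 = 84/6 = 14; σ²_A = ((18−10)/6)² = 1.778
te_B = (1 + 4·4 + 19)/6 = 36/6 = 6; σ²_B = ((19−1)/6)² = 9.000
te_C = (7 + 4·12 + 17)/6 = 72/6 = 12; σ²_C = ((17−7)/6)² = 2.778
te_D = (1 + 4·7 + 13)/6 = 42/6 = 7; σ²_D = ((13−1)/6)² = 4.000
te_E = (9 + 4·11 + 13)/6 = 66/6 = 11; σ²_E = ((13−9)/6)² = 0.444
te_F = (10 + 4·14 + 24)/6 = 90/6 = 15; σ²_F = ((24−10)/6)² = 5.444

Forward pass:
ES_A = 0; EF_A = 14
ES_B = 0; EF_B = 6
ES_C = 0; EF_C = 12
ES_D = max(EF_B=6, EF_C=12) = 12; EF_D = 12+7 = 19
ES_E = 14; EF_E = 14+11 = 25
ES_F = max(EF_D=19, EF_E=25) = 25; EF_F = 25+15 = 40
Expected project duration μ = 40 hours. Critical path: A → E → F.

Variance along critical path = 1.778 + 0.444 + 5.444 = 7.667; σ = √7.667 = 2.769 hours.
Z = (37 − 40) / 2.769 = -1.083
P(T ≤ 37) = Φ(-1.083) ≈ 0.139

0.139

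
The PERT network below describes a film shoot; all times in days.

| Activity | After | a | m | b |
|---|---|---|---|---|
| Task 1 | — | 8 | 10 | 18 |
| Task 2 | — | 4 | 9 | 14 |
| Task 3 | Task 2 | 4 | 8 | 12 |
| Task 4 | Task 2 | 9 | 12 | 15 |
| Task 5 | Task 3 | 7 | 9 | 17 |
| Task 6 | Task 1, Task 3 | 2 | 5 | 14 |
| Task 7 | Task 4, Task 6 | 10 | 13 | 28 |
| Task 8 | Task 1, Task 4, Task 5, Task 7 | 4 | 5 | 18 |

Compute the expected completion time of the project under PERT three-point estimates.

te_Task 1 = (8 + 4·10 + 18)/6 = 66/6 = 11
te_Task 2 = (4 + 4·9 + 14)/6 = 54/6 = 9
te_Task 3 = (4 + 4·8 + 12)/6 = 48/6 = 8
te_Task 4 = (9 + 4·12 + 15)/6 = 72/6 = 12
te_Task 5 = (7 + 4·9 + 17)/6 = 60/6 = 10
te_Task 6 = (2 + 4·5 + 14)/6 = 36/6 = 6
te_Task 7 = (10 + 4·13 + 28)/6 = 90/6 = 15
te_Task 8 = (4 + 4·5 + 18)/6 = 42/6 = 7

Forward pass:
ES_Task 1 = 0; EF_Task 1 = 11
ES_Task 2 = 0; EF_Task 2 = 9
ES_Task 3 = 9; EF_Task 3 = 9+8 = 17
ES_Task 4 = 9; EF_Task 4 = 9+12 = 21
ES_Task 5 = 17; EF_Task 5 = 17+10 = 27
ES_Task 6 = max(EF_Task 1=11, EF_Task 3=17) = 17; EF_Task 6 = 17+6 = 23
ES_Task 7 = max(EF_Task 4=21, EF_Task 6=23) = 23; EF_Task 7 = 23+15 = 38
ES_Task 8 = max(EF_Task 1=11, EF_Task 4=21, EF_Task 5=27, EF_Task 7=38) = 38; EF_Task 8 = 38+7 = 45
Expected project duration μ = 45 days. Critical path: Task 2 → Task 3 → Task 6 → Task 7 → Task 8.

45 days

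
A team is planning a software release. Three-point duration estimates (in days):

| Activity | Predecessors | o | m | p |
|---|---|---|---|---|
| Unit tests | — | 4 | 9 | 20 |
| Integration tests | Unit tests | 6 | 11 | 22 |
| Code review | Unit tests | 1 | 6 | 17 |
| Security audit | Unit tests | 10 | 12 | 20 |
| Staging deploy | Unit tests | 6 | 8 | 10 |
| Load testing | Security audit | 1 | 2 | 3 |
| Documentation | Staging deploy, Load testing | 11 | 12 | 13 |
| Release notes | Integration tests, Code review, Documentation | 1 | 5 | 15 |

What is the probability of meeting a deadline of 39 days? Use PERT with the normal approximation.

te_Unit tests = (4 + 4·9 + 20)/6 = 60/6 = 10; σ²_Unit tests = ((20−4)/6)² = 7.111
te_Integration tests = (6 + 4·11 + 22)/6 = 72/6 = 12; σ²_Integration tests = ((22−6)/6)² = 7.111
te_Code review = (1 + 4·6 + 17)/6 = 42/6 = 7; σ²_Code review = ((17−1)/6)² = 7.111
te_Security audit = (10 + 4·12 + 20)/6 = 78/6 = 13; σ²_Security audit = ((20−10)/6)² = 2.778
te_Staging deploy = (6 + 4·8 + 10)/6 = 48/6 = 8; σ²_Staging deploy = ((10−6)/6)² = 0.444
te_Load testing = (1 + 4·2 + 3)/6 = 12/6 = 2; σ²_Load testing = ((3−1)/6)² = 0.111
te_Documentation = (11 + 4·12 + 13)/6 = 72/6 = 12; σ²_Documentation = ((13−11)/6)² = 0.111
te_Release notes = (1 + 4·5 + 15)/6 = 36/6 = 6; σ²_Release notes = ((15−1)/6)² = 5.444

Forward pass:
ES_Unit tests = 0; EF_Unit tests = 10
ES_Integration tests = 10; EF_Integration tests = 10+12 = 22
ES_Code review = 10; EF_Code review = 10+7 = 17
ES_Security audit = 10; EF_Security audit = 10+13 = 23
ES_Staging deploy = 10; EF_Staging deploy = 10+8 = 18
ES_Load testing = 23; EF_Load testing = 23+2 = 25
ES_Documentation = max(EF_Staging deploy=18, EF_Load testing=25) = 25; EF_Documentation = 25+12 = 37
ES_Release notes = max(EF_Integration tests=22, EF_Code review=17, EF_Documentation=37) = 37; EF_Release notes = 37+6 = 43
Expected project duration μ = 43 days. Critical path: Unit tests → Security audit → Load testing → Documentation → Release notes.

Variance along critical path = 7.111 + 2.778 + 0.111 + 0.111 + 5.444 = 15.556; σ = √15.556 = 3.944 days.
Z = (39 − 43) / 3.944 = -1.014
P(T ≤ 39) = Φ(-1.014) ≈ 0.155

0.155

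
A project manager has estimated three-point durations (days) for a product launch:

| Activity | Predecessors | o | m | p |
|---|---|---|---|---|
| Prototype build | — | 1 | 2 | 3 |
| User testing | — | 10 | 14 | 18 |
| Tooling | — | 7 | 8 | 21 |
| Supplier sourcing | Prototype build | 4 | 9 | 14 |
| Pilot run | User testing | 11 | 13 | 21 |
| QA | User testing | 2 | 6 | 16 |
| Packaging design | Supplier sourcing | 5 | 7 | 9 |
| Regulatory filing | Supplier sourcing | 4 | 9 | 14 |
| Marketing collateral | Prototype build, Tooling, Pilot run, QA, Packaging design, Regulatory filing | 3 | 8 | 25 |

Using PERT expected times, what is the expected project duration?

te_Prototype build = (1 + 4·2 + 3)/6 = 12/6 = 2
te_User testing = (10 + 4·14 + 18)/6 = 84/6 = 14
te_Tooling = (7 + 4·8 + 21)/6 = 60/6 = 10
te_Supplier sourcing = (4 + 4·9 + 14)/6 = 54/6 = 9
te_Pilot run = (11 + 4·13 + 21)/6 = 84/6 = 14
te_QA = (2 + 4·6 + 16)/6 = 42/6 = 7
te_Packaging design = (5 + 4·7 + 9)/6 = 42/6 = 7
te_Regulatory filing = (4 + 4·9 + 14)/6 = 54/6 = 9
te_Marketing collateral = (3 + 4·8 + 25)/6 = 60/6 = 10

Forward pass:
ES_Prototype build = 0; EF_Prototype build = 2
ES_User testing = 0; EF_User testing = 14
ES_Tooling = 0; EF_Tooling = 10
ES_Supplier sourcing = 2; EF_Supplier sourcing = 2+9 = 11
ES_Pilot run = 14; EF_Pilot run = 14+14 = 28
ES_QA = 14; EF_QA = 14+7 = 21
ES_Packaging design = 11; EF_Packaging design = 11+7 = 18
ES_Regulatory filing = 11; EF_Regulatory filing = 11+9 = 20
ES_Marketing collateral = max(EF_Prototype build=2, EF_Tooling=10, EF_Pilot run=28, EF_QA=21, EF_Packaging design=18, EF_Regulatory filing=20) = 28; EF_Marketing collateral = 28+10 = 38
Expected project duration μ = 38 days. Critical path: User testing → Pilot run → Marketing collateral.

38 days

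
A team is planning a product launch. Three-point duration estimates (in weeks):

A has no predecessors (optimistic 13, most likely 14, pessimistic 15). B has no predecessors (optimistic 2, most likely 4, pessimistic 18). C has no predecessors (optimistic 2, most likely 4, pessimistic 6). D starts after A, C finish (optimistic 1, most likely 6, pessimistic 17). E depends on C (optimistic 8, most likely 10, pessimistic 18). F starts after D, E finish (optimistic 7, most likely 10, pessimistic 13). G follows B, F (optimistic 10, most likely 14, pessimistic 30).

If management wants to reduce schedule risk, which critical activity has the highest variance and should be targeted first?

te_A = (13 + 4·14 + 15)/6 = 84/6 = 14; σ²_A = ((15−13)/6)² = 0.111
te_B = (2 + 4·4 + 18)/6 = 36/6 = 6; σ²_B = ((18−2)/6)² = 7.111
te_C = (2 + 4·4 + 6)/6 = 24/6 = 4; σ²_C = ((6−2)/6)² = 0.444
te_D = (1 + 4·6 + 17)/6 = 42/6 = 7; σ²_D = ((17−1)/6)² = 7.111
te_E = (8 + 4·10 + 18)/6 = 66/6 = 11; σ²_E = ((18−8)/6)² = 2.778
te_F = (7 + 4·10 + 13)/6 = 60/6 = 10; σ²_F = ((13−7)/6)² = 1.000
te_G = (10 + 4·14 + 30)/6 = 96/6 = 16; σ²_G = ((30−10)/6)² = 11.111

Forward pass:
ES_A = 0; EF_A = 14
ES_B = 0; EF_B = 6
ES_C = 0; EF_C = 4
ES_D = max(EF_A=14, EF_C=4) = 14; EF_D = 14+7 = 21
ES_E = 4; EF_E = 4+11 = 15
ES_F = max(EF_D=21, EF_E=15) = 21; EF_F = 21+10 = 31
ES_G = max(EF_B=6, EF_F=31) = 31; EF_G = 31+16 = 47
Expected project duration μ = 47 weeks. Critical path: A → D → F → G.

Variances on critical path: σ²_A=0.111, σ²_D=7.111, σ²_F=1.000, σ²_G=11.111.
Largest is σ²_G = 11.111.

G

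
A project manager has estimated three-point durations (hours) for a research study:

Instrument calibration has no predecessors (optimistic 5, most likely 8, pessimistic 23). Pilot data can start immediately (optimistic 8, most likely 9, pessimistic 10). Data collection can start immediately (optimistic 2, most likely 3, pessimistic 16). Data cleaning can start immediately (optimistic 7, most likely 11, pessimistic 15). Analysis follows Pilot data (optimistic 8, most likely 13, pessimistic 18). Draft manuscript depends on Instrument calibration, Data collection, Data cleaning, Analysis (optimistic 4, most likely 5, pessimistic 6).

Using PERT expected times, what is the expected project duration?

27 hours

te_Instrument calibration = (5 + 4·8 + 23)/6 = 60/6 = 10
te_Pilot data = (8 + 4·9 + 10)/6 = 54/6 = 9
te_Data collection = (2 + 4·3 + 16)/6 = 30/6 = 5
te_Data cleaning = (7 + 4·11 + 15)/6 = 66/6 = 11
te_Analysis = (8 + 4·13 + 18)/6 = 78/6 = 13
te_Draft manuscript = (4 + 4·5 + 6)/6 = 30/6 = 5

Forward pass:
ES_Instrument calibration = 0; EF_Instrument calibration = 10
ES_Pilot data = 0; EF_Pilot data = 9
ES_Data collection = 0; EF_Data collection = 5
ES_Data cleaning = 0; EF_Data cleaning = 11
ES_Analysis = 9; EF_Analysis = 9+13 = 22
ES_Draft manuscript = max(EF_Instrument calibration=10, EF_Data collection=5, EF_Data cleaning=11, EF_Analysis=22) = 22; EF_Draft manuscript = 22+5 = 27
Expected project duration μ = 27 hours. Critical path: Pilot data → Analysis → Draft manuscript.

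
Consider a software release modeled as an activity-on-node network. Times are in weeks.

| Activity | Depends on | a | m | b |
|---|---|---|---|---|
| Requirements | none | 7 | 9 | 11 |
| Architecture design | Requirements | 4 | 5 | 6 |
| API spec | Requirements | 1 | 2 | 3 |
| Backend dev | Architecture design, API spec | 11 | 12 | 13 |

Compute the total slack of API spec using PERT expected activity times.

3 weeks

te_Requirements = (7 + 4·9 + 11)/6 = 54/6 = 9
te_Architecture design = (4 + 4·5 + 6)/6 = 30/6 = 5
te_API spec = (1 + 4·2 + 3)/6 = 12/6 = 2
te_Backend dev = (11 + 4·12 + 13)/6 = 72/6 = 12

Forward pass:
ES_Requirements = 0; EF_Requirements = 9
ES_Architecture design = 9; EF_Architecture design = 9+5 = 14
ES_API spec = 9; EF_API spec = 9+2 = 11
ES_Backend dev = max(EF_Architecture design=14, EF_API spec=11) = 14; EF_Backend dev = 14+12 = 26
Expected project duration μ = 26 weeks. Critical path: Requirements → Architecture design → Backend dev.

Backward pass:
LF_Backend dev = 26; LS_Backend dev = 26−12 = 14
LF_API spec = LS_Backend dev = 14; LS_API spec = 14−2 = 12
LF_Architecture design = LS_Backend dev = 14; LS_Architecture design = 14−5 = 9
LF_Requirements = min(LS_Architecture design=9, LS_API spec=12) = 9; LS_Requirements = 9−9 = 0
Slack_API spec = LS_API spec − ES_API spec = 12 − 9 = 3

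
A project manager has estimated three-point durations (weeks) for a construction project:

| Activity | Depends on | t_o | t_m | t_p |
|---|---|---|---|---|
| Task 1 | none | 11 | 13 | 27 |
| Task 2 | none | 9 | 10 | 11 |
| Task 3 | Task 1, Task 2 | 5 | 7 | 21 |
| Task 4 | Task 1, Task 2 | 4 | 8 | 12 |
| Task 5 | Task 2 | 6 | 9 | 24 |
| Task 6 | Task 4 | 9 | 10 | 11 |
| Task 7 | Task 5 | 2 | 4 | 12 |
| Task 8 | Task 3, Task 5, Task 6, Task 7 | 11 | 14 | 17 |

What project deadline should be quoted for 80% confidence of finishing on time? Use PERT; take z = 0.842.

te_Task 1 = (11 + 4·13 + 27)/6 = 90/6 = 15; σ²_Task 1 = ((27−11)/6)² = 7.111
te_Task 2 = (9 + 4·10 + 11)/6 = 60/6 = 10; σ²_Task 2 = ((11−9)/6)² = 0.111
te_Task 3 = (5 + 4·7 + 21)/6 = 54/6 = 9; σ²_Task 3 = ((21−5)/6)² = 7.111
te_Task 4 = (4 + 4·8 + 12)/6 = 48/6 = 8; σ²_Task 4 = ((12−4)/6)² = 1.778
te_Task 5 = (6 + 4·9 + 24)/6 = 66/6 = 11; σ²_Task 5 = ((24−6)/6)² = 9.000
te_Task 6 = (9 + 4·10 + 11)/6 = 60/6 = 10; σ²_Task 6 = ((11−9)/6)² = 0.111
te_Task 7 = (2 + 4·4 + 12)/6 = 30/6 = 5; σ²_Task 7 = ((12−2)/6)² = 2.778
te_Task 8 = (11 + 4·14 + 17)/6 = 84/6 = 14; σ²_Task 8 = ((17−11)/6)² = 1.000

Forward pass:
ES_Task 1 = 0; EF_Task 1 = 15
ES_Task 2 = 0; EF_Task 2 = 10
ES_Task 3 = max(EF_Task 1=15, EF_Task 2=10) = 15; EF_Task 3 = 15+9 = 24
ES_Task 4 = max(EF_Task 1=15, EF_Task 2=10) = 15; EF_Task 4 = 15+8 = 23
ES_Task 5 = 10; EF_Task 5 = 10+11 = 21
ES_Task 6 = 23; EF_Task 6 = 23+10 = 33
ES_Task 7 = 21; EF_Task 7 = 21+5 = 26
ES_Task 8 = max(EF_Task 3=24, EF_Task 5=21, EF_Task 6=33, EF_Task 7=26) = 33; EF_Task 8 = 33+14 = 47
Expected project duration μ = 47 weeks. Critical path: Task 1 → Task 4 → Task 6 → Task 8.

Variance along critical path = 7.111 + 1.778 + 0.111 + 1.000 = 10.000; σ = 3.162 weeks.
D = μ + z·σ = 47 + 0.842·3.162 = 49.7 weeks

49.7 weeks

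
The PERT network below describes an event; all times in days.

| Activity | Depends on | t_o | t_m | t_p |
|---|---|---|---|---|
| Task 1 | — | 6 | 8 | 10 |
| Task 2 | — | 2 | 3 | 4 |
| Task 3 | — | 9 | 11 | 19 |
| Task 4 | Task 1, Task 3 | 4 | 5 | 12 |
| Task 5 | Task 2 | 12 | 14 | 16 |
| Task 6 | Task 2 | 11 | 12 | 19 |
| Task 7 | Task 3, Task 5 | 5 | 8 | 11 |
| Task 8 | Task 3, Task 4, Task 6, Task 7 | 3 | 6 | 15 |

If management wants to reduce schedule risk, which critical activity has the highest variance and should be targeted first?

te_Task 1 = (6 + 4·8 + 10)/6 = 48/6 = 8; σ²_Task 1 = ((10−6)/6)² = 0.444
te_Task 2 = (2 + 4·3 + 4)/6 = 18/6 = 3; σ²_Task 2 = ((4−2)/6)² = 0.111
te_Task 3 = (9 + 4·11 + 19)/6 = 72/6 = 12; σ²_Task 3 = ((19−9)/6)² = 2.778
te_Task 4 = (4 + 4·5 + 12)/6 = 36/6 = 6; σ²_Task 4 = ((12−4)/6)² = 1.778
te_Task 5 = (12 + 4·14 + 16)/6 = 84/6 = 14; σ²_Task 5 = ((16−12)/6)² = 0.444
te_Task 6 = (11 + 4·12 + 19)/6 = 78/6 = 13; σ²_Task 6 = ((19−11)/6)² = 1.778
te_Task 7 = (5 + 4·8 + 11)/6 = 48/6 = 8; σ²_Task 7 = ((11−5)/6)² = 1.000
te_Task 8 = (3 + 4·6 + 15)/6 = 42/6 = 7; σ²_Task 8 = ((15−3)/6)² = 4.000

Forward pass:
ES_Task 1 = 0; EF_Task 1 = 8
ES_Task 2 = 0; EF_Task 2 = 3
ES_Task 3 = 0; EF_Task 3 = 12
ES_Task 4 = max(EF_Task 1=8, EF_Task 3=12) = 12; EF_Task 4 = 12+6 = 18
ES_Task 5 = 3; EF_Task 5 = 3+14 = 17
ES_Task 6 = 3; EF_Task 6 = 3+13 = 16
ES_Task 7 = max(EF_Task 3=12, EF_Task 5=17) = 17; EF_Task 7 = 17+8 = 25
ES_Task 8 = max(EF_Task 3=12, EF_Task 4=18, EF_Task 6=16, EF_Task 7=25) = 25; EF_Task 8 = 25+7 = 32
Expected project duration μ = 32 days. Critical path: Task 2 → Task 5 → Task 7 → Task 8.

Variances on critical path: σ²_Task 2=0.111, σ²_Task 5=0.444, σ²_Task 7=1.000, σ²_Task 8=4.000.
Largest is σ²_Task 8 = 4.000.

Task 8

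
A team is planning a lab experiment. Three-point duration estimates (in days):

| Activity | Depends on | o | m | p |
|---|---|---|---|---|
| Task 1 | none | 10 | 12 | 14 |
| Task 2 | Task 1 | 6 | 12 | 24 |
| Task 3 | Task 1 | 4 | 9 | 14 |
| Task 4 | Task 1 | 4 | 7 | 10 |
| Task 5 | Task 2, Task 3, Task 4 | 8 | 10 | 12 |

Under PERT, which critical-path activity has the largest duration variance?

te_Task 1 = (10 + 4·12 + 14)/6 = 72/6 = 12; σ²_Task 1 = ((14−10)/6)² = 0.444
te_Task 2 = (6 + 4·12 + 24)/6 = 78/6 = 13; σ²_Task 2 = ((24−6)/6)² = 9.000
te_Task 3 = (4 + 4·9 + 14)/6 = 54/6 = 9; σ²_Task 3 = ((14−4)/6)² = 2.778
te_Task 4 = (4 + 4·7 + 10)/6 = 42/6 = 7; σ²_Task 4 = ((10−4)/6)² = 1.000
te_Task 5 = (8 + 4·10 + 12)/6 = 60/6 = 10; σ²_Task 5 = ((12−8)/6)² = 0.444

Forward pass:
ES_Task 1 = 0; EF_Task 1 = 12
ES_Task 2 = 12; EF_Task 2 = 12+13 = 25
ES_Task 3 = 12; EF_Task 3 = 12+9 = 21
ES_Task 4 = 12; EF_Task 4 = 12+7 = 19
ES_Task 5 = max(EF_Task 2=25, EF_Task 3=21, EF_Task 4=19) = 25; EF_Task 5 = 25+10 = 35
Expected project duration μ = 35 days. Critical path: Task 1 → Task 2 → Task 5.

Variances on critical path: σ²_Task 1=0.444, σ²_Task 2=9.000, σ²_Task 5=0.444.
Largest is σ²_Task 2 = 9.000.

Task 2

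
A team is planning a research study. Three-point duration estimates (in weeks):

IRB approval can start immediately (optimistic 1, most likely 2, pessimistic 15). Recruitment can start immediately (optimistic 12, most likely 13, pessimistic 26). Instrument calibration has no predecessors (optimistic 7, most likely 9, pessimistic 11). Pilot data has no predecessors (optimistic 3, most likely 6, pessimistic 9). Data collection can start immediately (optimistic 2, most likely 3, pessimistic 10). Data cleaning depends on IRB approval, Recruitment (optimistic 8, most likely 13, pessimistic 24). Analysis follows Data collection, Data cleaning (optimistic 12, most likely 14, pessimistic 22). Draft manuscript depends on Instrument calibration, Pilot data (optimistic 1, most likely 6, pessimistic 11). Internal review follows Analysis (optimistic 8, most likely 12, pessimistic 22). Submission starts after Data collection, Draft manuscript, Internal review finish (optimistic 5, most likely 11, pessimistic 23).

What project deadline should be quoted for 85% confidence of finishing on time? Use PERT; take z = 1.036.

74.7 weeks

te_IRB approval = (1 + 4·2 + 15)/6 = 24/6 = 4; σ²_IRB approval = ((15−1)/6)² = 5.444
te_Recruitment = (12 + 4·13 + 26)/6 = 90/6 = 15; σ²_Recruitment = ((26−12)/6)² = 5.444
te_Instrument calibration = (7 + 4·9 + 11)/6 = 54/6 = 9; σ²_Instrument calibration = ((11−7)/6)² = 0.444
te_Pilot data = (3 + 4·6 + 9)/6 = 36/6 = 6; σ²_Pilot data = ((9−3)/6)² = 1.000
te_Data collection = (2 + 4·3 + 10)/6 = 24/6 = 4; σ²_Data collection = ((10−2)/6)² = 1.778
te_Data cleaning = (8 + 4·13 + 24)/6 = 84/6 = 14; σ²_Data cleaning = ((24−8)/6)² = 7.111
te_Analysis = (12 + 4·14 + 22)/6 = 90/6 = 15; σ²_Analysis = ((22−12)/6)² = 2.778
te_Draft manuscript = (1 + 4·6 + 11)/6 = 36/6 = 6; σ²_Draft manuscript = ((11−1)/6)² = 2.778
te_Internal review = (8 + 4·12 + 22)/6 = 78/6 = 13; σ²_Internal review = ((22−8)/6)² = 5.444
te_Submission = (5 + 4·11 + 23)/6 = 72/6 = 12; σ²_Submission = ((23−5)/6)² = 9.000

Forward pass:
ES_IRB approval = 0; EF_IRB approval = 4
ES_Recruitment = 0; EF_Recruitment = 15
ES_Instrument calibration = 0; EF_Instrument calibration = 9
ES_Pilot data = 0; EF_Pilot data = 6
ES_Data collection = 0; EF_Data collection = 4
ES_Data cleaning = max(EF_IRB approval=4, EF_Recruitment=15) = 15; EF_Data cleaning = 15+14 = 29
ES_Analysis = max(EF_Data collection=4, EF_Data cleaning=29) = 29; EF_Analysis = 29+15 = 44
ES_Draft manuscript = max(EF_Instrument calibration=9, EF_Pilot data=6) = 9; EF_Draft manuscript = 9+6 = 15
ES_Internal review = 44; EF_Internal review = 44+13 = 57
ES_Submission = max(EF_Data collection=4, EF_Draft manuscript=15, EF_Internal review=57) = 57; EF_Submission = 57+12 = 69
Expected project duration μ = 69 weeks. Critical path: Recruitment → Data cleaning → Analysis → Internal review → Submission.

Variance along critical path = 5.444 + 7.111 + 2.778 + 5.444 + 9.000 = 29.778; σ = 5.457 weeks.
D = μ + z·σ = 69 + 1.036·5.457 = 74.7 weeks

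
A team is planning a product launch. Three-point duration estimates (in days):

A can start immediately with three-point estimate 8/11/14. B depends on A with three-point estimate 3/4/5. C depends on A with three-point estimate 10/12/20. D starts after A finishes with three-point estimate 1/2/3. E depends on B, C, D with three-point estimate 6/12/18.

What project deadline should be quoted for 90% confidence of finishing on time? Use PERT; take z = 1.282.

te_A = (8 + 4·11 + 14)/6 = 66/6 = 11; σ²_A = ((14−8)/6)² = 1.000
te_B = (3 + 4·4 + 5)/6 = 24/6 = 4; σ²_B = ((5−3)/6)² = 0.111
te_C = (10 + 4·12 + 20)/6 = 78/6 = 13; σ²_C = ((20−10)/6)² = 2.778
te_D = (1 + 4·2 + 3)/6 = 12/6 = 2; σ²_D = ((3−1)/6)² = 0.111
te_E = (6 + 4·12 + 18)/6 = 72/6 = 12; σ²_E = ((18−6)/6)² = 4.000

Forward pass:
ES_A = 0; EF_A = 11
ES_B = 11; EF_B = 11+4 = 15
ES_C = 11; EF_C = 11+13 = 24
ES_D = 11; EF_D = 11+2 = 13
ES_E = max(EF_B=15, EF_C=24, EF_D=13) = 24; EF_E = 24+12 = 36
Expected project duration μ = 36 days. Critical path: A → C → E.

Variance along critical path = 1.000 + 2.778 + 4.000 = 7.778; σ = 2.789 days.
D = μ + z·σ = 36 + 1.282·2.789 = 39.6 days

39.6 days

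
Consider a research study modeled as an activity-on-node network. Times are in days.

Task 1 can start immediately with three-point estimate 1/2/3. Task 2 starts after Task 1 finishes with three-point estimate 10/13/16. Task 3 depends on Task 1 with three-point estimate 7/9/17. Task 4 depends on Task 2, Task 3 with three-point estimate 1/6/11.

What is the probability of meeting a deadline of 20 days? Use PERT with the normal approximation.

te_Task 1 = (1 + 4·2 + 3)/6 = 12/6 = 2; σ²_Task 1 = ((3−1)/6)² = 0.111
te_Task 2 = (10 + 4·13 + 16)/6 = 78/6 = 13; σ²_Task 2 = ((16−10)/6)² = 1.000
te_Task 3 = (7 + 4·9 + 17)/6 = 60/6 = 10; σ²_Task 3 = ((17−7)/6)² = 2.778
te_Task 4 = (1 + 4·6 + 11)/6 = 36/6 = 6; σ²_Task 4 = ((11−1)/6)² = 2.778

Forward pass:
ES_Task 1 = 0; EF_Task 1 = 2
ES_Task 2 = 2; EF_Task 2 = 2+13 = 15
ES_Task 3 = 2; EF_Task 3 = 2+10 = 12
ES_Task 4 = max(EF_Task 2=15, EF_Task 3=12) = 15; EF_Task 4 = 15+6 = 21
Expected project duration μ = 21 days. Critical path: Task 1 → Task 2 → Task 4.

Variance along critical path = 0.111 + 1.000 + 2.778 = 3.889; σ = √3.889 = 1.972 days.
Z = (20 − 21) / 1.972 = -0.507
P(T ≤ 20) = Φ(-0.507) ≈ 0.306

0.306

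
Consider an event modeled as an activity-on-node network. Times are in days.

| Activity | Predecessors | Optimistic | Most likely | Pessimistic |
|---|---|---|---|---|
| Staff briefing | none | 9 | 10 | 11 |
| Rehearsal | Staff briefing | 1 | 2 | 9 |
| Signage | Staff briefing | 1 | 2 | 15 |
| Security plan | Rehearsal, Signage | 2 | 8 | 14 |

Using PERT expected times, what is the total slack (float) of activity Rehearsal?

1 days

te_Staff briefing = (9 + 4·10 + 11)/6 = 60/6 = 10
te_Rehearsal = (1 + 4·2 + 9)/6 = 18/6 = 3
te_Signage = (1 + 4·2 + 15)/6 = 24/6 = 4
te_Security plan = (2 + 4·8 + 14)/6 = 48/6 = 8

Forward pass:
ES_Staff briefing = 0; EF_Staff briefing = 10
ES_Rehearsal = 10; EF_Rehearsal = 10+3 = 13
ES_Signage = 10; EF_Signage = 10+4 = 14
ES_Security plan = max(EF_Rehearsal=13, EF_Signage=14) = 14; EF_Security plan = 14+8 = 22
Expected project duration μ = 22 days. Critical path: Staff briefing → Signage → Security plan.

Backward pass:
LF_Security plan = 22; LS_Security plan = 22−8 = 14
LF_Signage = LS_Security plan = 14; LS_Signage = 14−4 = 10
LF_Rehearsal = LS_Security plan = 14; LS_Rehearsal = 14−3 = 11
LF_Staff briefing = min(LS_Rehearsal=11, LS_Signage=10) = 10; LS_Staff briefing = 10−10 = 0
Slack_Rehearsal = LS_Rehearsal − ES_Rehearsal = 11 − 10 = 1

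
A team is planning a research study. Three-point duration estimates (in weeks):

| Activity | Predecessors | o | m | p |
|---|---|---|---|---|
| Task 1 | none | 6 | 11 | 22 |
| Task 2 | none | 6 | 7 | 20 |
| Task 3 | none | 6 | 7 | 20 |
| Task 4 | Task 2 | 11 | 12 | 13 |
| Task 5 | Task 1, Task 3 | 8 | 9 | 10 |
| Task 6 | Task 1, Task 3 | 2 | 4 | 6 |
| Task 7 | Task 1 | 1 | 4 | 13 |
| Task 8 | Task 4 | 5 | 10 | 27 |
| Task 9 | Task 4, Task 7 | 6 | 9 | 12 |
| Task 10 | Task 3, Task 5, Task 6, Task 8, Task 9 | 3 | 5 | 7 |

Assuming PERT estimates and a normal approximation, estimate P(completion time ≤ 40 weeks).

0.675

te_Task 1 = (6 + 4·11 + 22)/6 = 72/6 = 12; σ²_Task 1 = ((22−6)/6)² = 7.111
te_Task 2 = (6 + 4·7 + 20)/6 = 54/6 = 9; σ²_Task 2 = ((20−6)/6)² = 5.444
te_Task 3 = (6 + 4·7 + 20)/6 = 54/6 = 9; σ²_Task 3 = ((20−6)/6)² = 5.444
te_Task 4 = (11 + 4·12 + 13)/6 = 72/6 = 12; σ²_Task 4 = ((13−11)/6)² = 0.111
te_Task 5 = (8 + 4·9 + 10)/6 = 54/6 = 9; σ²_Task 5 = ((10−8)/6)² = 0.111
te_Task 6 = (2 + 4·4 + 6)/6 = 24/6 = 4; σ²_Task 6 = ((6−2)/6)² = 0.444
te_Task 7 = (1 + 4·4 + 13)/6 = 30/6 = 5; σ²_Task 7 = ((13−1)/6)² = 4.000
te_Task 8 = (5 + 4·10 + 27)/6 = 72/6 = 12; σ²_Task 8 = ((27−5)/6)² = 13.444
te_Task 9 = (6 + 4·9 + 12)/6 = 54/6 = 9; σ²_Task 9 = ((12−6)/6)² = 1.000
te_Task 10 = (3 + 4·5 + 7)/6 = 30/6 = 5; σ²_Task 10 = ((7−3)/6)² = 0.444

Forward pass:
ES_Task 1 = 0; EF_Task 1 = 12
ES_Task 2 = 0; EF_Task 2 = 9
ES_Task 3 = 0; EF_Task 3 = 9
ES_Task 4 = 9; EF_Task 4 = 9+12 = 21
ES_Task 5 = max(EF_Task 1=12, EF_Task 3=9) = 12; EF_Task 5 = 12+9 = 21
ES_Task 6 = max(EF_Task 1=12, EF_Task 3=9) = 12; EF_Task 6 = 12+4 = 16
ES_Task 7 = 12; EF_Task 7 = 12+5 = 17
ES_Task 8 = 21; EF_Task 8 = 21+12 = 33
ES_Task 9 = max(EF_Task 4=21, EF_Task 7=17) = 21; EF_Task 9 = 21+9 = 30
ES_Task 10 = max(EF_Task 3=9, EF_Task 5=21, EF_Task 6=16, EF_Task 8=33, EF_Task 9=30) = 33; EF_Task 10 = 33+5 = 38
Expected project duration μ = 38 weeks. Critical path: Task 2 → Task 4 → Task 8 → Task 10.

Variance along critical path = 5.444 + 0.111 + 13.444 + 0.444 = 19.444; σ = √19.444 = 4.410 weeks.
Z = (40 − 38) / 4.410 = 0.454
P(T ≤ 40) = Φ(0.454) ≈ 0.675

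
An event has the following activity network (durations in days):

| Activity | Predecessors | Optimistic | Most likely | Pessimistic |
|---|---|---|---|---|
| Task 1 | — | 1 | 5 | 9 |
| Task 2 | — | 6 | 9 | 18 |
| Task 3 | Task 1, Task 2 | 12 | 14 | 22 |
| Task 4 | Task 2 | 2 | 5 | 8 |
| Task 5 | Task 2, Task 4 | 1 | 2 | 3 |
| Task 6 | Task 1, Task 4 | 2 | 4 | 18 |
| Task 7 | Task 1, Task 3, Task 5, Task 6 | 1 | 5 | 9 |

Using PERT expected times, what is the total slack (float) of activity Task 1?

5 days

te_Task 1 = (1 + 4·5 + 9)/6 = 30/6 = 5
te_Task 2 = (6 + 4·9 + 18)/6 = 60/6 = 10
te_Task 3 = (12 + 4·14 + 22)/6 = 90/6 = 15
te_Task 4 = (2 + 4·5 + 8)/6 = 30/6 = 5
te_Task 5 = (1 + 4·2 + 3)/6 = 12/6 = 2
te_Task 6 = (2 + 4·4 + 18)/6 = 36/6 = 6
te_Task 7 = (1 + 4·5 + 9)/6 = 30/6 = 5

Forward pass:
ES_Task 1 = 0; EF_Task 1 = 5
ES_Task 2 = 0; EF_Task 2 = 10
ES_Task 3 = max(EF_Task 1=5, EF_Task 2=10) = 10; EF_Task 3 = 10+15 = 25
ES_Task 4 = 10; EF_Task 4 = 10+5 = 15
ES_Task 5 = max(EF_Task 2=10, EF_Task 4=15) = 15; EF_Task 5 = 15+2 = 17
ES_Task 6 = max(EF_Task 1=5, EF_Task 4=15) = 15; EF_Task 6 = 15+6 = 21
ES_Task 7 = max(EF_Task 1=5, EF_Task 3=25, EF_Task 5=17, EF_Task 6=21) = 25; EF_Task 7 = 25+5 = 30
Expected project duration μ = 30 days. Critical path: Task 2 → Task 3 → Task 7.

Backward pass:
LF_Task 7 = 30; LS_Task 7 = 30−5 = 25
LF_Task 6 = LS_Task 7 = 25; LS_Task 6 = 25−6 = 19
LF_Task 5 = LS_Task 7 = 25; LS_Task 5 = 25−2 = 23
LF_Task 4 = min(LS_Task 5=23, LS_Task 6=19) = 19; LS_Task 4 = 19−5 = 14
LF_Task 3 = LS_Task 7 = 25; LS_Task 3 = 25−15 = 10
LF_Task 2 = min(LS_Task 3=10, LS_Task 4=14, LS_Task 5=23) = 10; LS_Task 2 = 10−10 = 0
LF_Task 1 = min(LS_Task 3=10, LS_Task 6=19, LS_Task 7=25) = 10; LS_Task 1 = 10−5 = 5
Slack_Task 1 = LS_Task 1 − ES_Task 1 = 5 − 0 = 5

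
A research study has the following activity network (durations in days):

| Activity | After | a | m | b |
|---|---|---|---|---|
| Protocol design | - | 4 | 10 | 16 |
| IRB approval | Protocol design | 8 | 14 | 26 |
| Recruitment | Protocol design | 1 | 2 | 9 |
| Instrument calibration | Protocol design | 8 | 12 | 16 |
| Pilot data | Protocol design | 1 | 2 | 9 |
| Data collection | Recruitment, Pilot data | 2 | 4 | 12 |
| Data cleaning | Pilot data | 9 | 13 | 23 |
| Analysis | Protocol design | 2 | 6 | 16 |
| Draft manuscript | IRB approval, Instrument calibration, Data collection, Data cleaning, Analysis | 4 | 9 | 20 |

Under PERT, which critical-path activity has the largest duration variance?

Draft manuscript

te_Protocol design = (4 + 4·10 + 16)/6 = 60/6 = 10; σ²_Protocol design = ((16−4)/6)² = 4.000
te_IRB approval = (8 + 4·14 + 26)/6 = 90/6 = 15; σ²_IRB approval = ((26−8)/6)² = 9.000
te_Recruitment = (1 + 4·2 + 9)/6 = 18/6 = 3; σ²_Recruitment = ((9−1)/6)² = 1.778
te_Instrument calibration = (8 + 4·12 + 16)/6 = 72/6 = 12; σ²_Instrument calibration = ((16−8)/6)² = 1.778
te_Pilot data = (1 + 4·2 + 9)/6 = 18/6 = 3; σ²_Pilot data = ((9−1)/6)² = 1.778
te_Data collection = (2 + 4·4 + 12)/6 = 30/6 = 5; σ²_Data collection = ((12−2)/6)² = 2.778
te_Data cleaning = (9 + 4·13 + 23)/6 = 84/6 = 14; σ²_Data cleaning = ((23−9)/6)² = 5.444
te_Analysis = (2 + 4·6 + 16)/6 = 42/6 = 7; σ²_Analysis = ((16−2)/6)² = 5.444
te_Draft manuscript = (4 + 4·9 + 20)/6 = 60/6 = 10; σ²_Draft manuscript = ((20−4)/6)² = 7.111

Forward pass:
ES_Protocol design = 0; EF_Protocol design = 10
ES_IRB approval = 10; EF_IRB approval = 10+15 = 25
ES_Recruitment = 10; EF_Recruitment = 10+3 = 13
ES_Instrument calibration = 10; EF_Instrument calibration = 10+12 = 22
ES_Pilot data = 10; EF_Pilot data = 10+3 = 13
ES_Data collection = max(EF_Recruitment=13, EF_Pilot data=13) = 13; EF_Data collection = 13+5 = 18
ES_Data cleaning = 13; EF_Data cleaning = 13+14 = 27
ES_Analysis = 10; EF_Analysis = 10+7 = 17
ES_Draft manuscript = max(EF_IRB approval=25, EF_Instrument calibration=22, EF_Data collection=18, EF_Data cleaning=27, EF_Analysis=17) = 27; EF_Draft manuscript = 27+10 = 37
Expected project duration μ = 37 days. Critical path: Protocol design → Pilot data → Data cleaning → Draft manuscript.

Variances on critical path: σ²_Protocol design=4.000, σ²_Pilot data=1.778, σ²_Data cleaning=5.444, σ²_Draft manuscript=7.111.
Largest is σ²_Draft manuscript = 7.111.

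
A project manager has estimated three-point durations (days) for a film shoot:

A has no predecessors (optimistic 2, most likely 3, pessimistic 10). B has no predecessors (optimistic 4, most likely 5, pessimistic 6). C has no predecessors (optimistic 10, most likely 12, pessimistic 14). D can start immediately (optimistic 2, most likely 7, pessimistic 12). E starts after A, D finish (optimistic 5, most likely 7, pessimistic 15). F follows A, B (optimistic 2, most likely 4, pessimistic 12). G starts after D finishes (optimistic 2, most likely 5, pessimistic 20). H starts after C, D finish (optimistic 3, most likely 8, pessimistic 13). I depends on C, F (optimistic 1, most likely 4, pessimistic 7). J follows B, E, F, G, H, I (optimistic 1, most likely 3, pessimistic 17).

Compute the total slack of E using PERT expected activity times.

te_A = (2 + 4·3 + 10)/6 = 24/6 = 4
te_B = (4 + 4·5 + 6)/6 = 30/6 = 5
te_C = (10 + 4·12 + 14)/6 = 72/6 = 12
te_D = (2 + 4·7 + 12)/6 = 42/6 = 7
te_E = (5 + 4·7 + 15)/6 = 48/6 = 8
te_F = (2 + 4·4 + 12)/6 = 30/6 = 5
te_G = (2 + 4·5 + 20)/6 = 42/6 = 7
te_H = (3 + 4·8 + 13)/6 = 48/6 = 8
te_I = (1 + 4·4 + 7)/6 = 24/6 = 4
te_J = (1 + 4·3 + 17)/6 = 30/6 = 5

Forward pass:
ES_A = 0; EF_A = 4
ES_B = 0; EF_B = 5
ES_C = 0; EF_C = 12
ES_D = 0; EF_D = 7
ES_E = max(EF_A=4, EF_D=7) = 7; EF_E = 7+8 = 15
ES_F = max(EF_A=4, EF_B=5) = 5; EF_F = 5+5 = 10
ES_G = 7; EF_G = 7+7 = 14
ES_H = max(EF_C=12, EF_D=7) = 12; EF_H = 12+8 = 20
ES_I = max(EF_C=12, EF_F=10) = 12; EF_I = 12+4 = 16
ES_J = max(EF_B=5, EF_E=15, EF_F=10, EF_G=14, EF_H=20, EF_I=16) = 20; EF_J = 20+5 = 25
Expected project duration μ = 25 days. Critical path: C → H → J.

Backward pass:
LF_J = 25; LS_J = 25−5 = 20
LF_I = LS_J = 20; LS_I = 20−4 = 16
LF_H = LS_J = 20; LS_H = 20−8 = 12
LF_G = LS_J = 20; LS_G = 20−7 = 13
LF_F = min(LS_I=16, LS_J=20) = 16; LS_F = 16−5 = 11
LF_E = LS_J = 20; LS_E = 20−8 = 12
LF_D = min(LS_E=12, LS_G=13, LS_H=12) = 12; LS_D = 12−7 = 5
LF_C = min(LS_H=12, LS_I=16) = 12; LS_C = 12−12 = 0
LF_B = min(LS_F=11, LS_J=20) = 11; LS_B = 11−5 = 6
LF_A = min(LS_E=12, LS_F=11) = 11; LS_A = 11−4 = 7
Slack_E = LS_E − ES_E = 12 − 7 = 5

5 days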